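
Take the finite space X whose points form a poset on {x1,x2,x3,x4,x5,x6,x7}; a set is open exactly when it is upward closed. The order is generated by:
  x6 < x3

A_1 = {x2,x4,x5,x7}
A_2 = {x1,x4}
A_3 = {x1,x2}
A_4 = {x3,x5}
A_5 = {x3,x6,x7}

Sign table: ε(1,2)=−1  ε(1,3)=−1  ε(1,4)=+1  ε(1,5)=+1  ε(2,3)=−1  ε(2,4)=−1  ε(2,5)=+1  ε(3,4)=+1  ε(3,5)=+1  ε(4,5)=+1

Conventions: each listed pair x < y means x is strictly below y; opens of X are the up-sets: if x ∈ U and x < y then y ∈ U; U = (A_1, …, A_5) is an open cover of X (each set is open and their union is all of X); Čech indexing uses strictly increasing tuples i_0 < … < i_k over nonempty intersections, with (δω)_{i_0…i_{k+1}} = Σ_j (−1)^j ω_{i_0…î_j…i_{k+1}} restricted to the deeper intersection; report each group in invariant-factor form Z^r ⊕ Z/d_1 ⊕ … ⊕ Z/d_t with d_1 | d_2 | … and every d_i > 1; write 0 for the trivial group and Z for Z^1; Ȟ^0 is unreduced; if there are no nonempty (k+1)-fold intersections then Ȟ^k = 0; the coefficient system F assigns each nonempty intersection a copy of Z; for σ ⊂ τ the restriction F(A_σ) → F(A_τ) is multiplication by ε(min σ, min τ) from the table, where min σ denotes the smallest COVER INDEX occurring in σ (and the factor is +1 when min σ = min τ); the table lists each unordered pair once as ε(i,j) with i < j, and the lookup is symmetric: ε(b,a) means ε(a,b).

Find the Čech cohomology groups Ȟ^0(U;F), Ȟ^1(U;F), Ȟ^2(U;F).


nerve of the cover:
  A12={x4} A13={x2} A14={x5} A15={x7} A23={x1} A45={x3}
C dims 5,6; δ0: rk 5, SNF 1^4·2
Ȟ^0 = (5 − 5) − 0 = 0, so Ȟ^0 ≅ 0
Ȟ^1 = (6 − 0) − 5 = 1 plus torsion [2], so Ȟ^1 ≅ Z ⊕ Z/2
Ȟ^2 = (0 − 0) − 0 = 0, so Ȟ^2 ≅ 0

Ȟ^0(U;F) ≅ 0, Ȟ^1(U;F) ≅ Z ⊕ Z/2 and Ȟ^2(U;F) ≅ 0


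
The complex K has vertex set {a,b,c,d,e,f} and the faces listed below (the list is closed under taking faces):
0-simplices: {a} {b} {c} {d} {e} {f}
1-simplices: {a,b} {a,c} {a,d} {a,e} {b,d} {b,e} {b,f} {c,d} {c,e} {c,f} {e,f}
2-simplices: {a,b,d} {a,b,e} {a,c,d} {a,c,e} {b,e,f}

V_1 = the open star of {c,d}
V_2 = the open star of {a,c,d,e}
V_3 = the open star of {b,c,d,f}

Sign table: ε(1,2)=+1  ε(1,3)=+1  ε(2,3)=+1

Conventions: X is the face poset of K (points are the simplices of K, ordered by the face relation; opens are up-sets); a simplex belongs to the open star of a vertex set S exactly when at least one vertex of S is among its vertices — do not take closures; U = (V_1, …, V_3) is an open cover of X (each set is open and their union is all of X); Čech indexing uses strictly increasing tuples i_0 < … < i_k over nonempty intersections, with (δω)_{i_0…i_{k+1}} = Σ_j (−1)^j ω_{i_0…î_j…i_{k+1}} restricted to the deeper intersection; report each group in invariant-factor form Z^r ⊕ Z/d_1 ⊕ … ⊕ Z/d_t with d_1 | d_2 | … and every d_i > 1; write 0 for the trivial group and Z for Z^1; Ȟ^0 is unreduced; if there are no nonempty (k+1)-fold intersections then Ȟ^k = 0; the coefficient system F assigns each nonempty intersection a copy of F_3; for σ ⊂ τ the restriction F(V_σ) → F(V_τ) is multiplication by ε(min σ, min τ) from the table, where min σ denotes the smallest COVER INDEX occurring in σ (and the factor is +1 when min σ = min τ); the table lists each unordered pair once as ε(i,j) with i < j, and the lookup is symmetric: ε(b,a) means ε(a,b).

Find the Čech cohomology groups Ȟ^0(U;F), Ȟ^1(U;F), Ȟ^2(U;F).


nonempty intersections:
  V1={{c},{d},{a,c},{a,d},{b,d},{c,d},{c,e},{c,f},{a,b,d},{a,c,d},{a,c,e}} V2={{a},{c},{d},{e},{a,b},{a,c},{a,d},{a,e},{b,d},{b,e},{c,d},{c,e},{c,f},{e,f},{a,b,d},{a,b,e},{a,c,d},{a,c,e},{b,e,f}} V3={{b},{c},{d},{f},{a,b},{a,c},{a,d},{b,d},{b,e},{b,f},{c,d},{c,e},{c,f},{e,f},{a,b,d},{a,b,e},{a,c,d},{a,c,e},{b,e,f}}
  V12={{c},{d},{a,c},{a,d},{b,d},{c,d},{c,e},{c,f},{a,b,d},{a,c,d},{a,c,e}} V13={{c},{d},{a,c},{a,d},{b,d},{c,d},{c,e},{c,f},{a,b,d},{a,c,d},{a,c,e}} V23={{c},{d},{a,b},{a,c},{a,d},{b,d},{b,e},{c,d},{c,e},{c,f},{e,f},{a,b,d},{a,b,e},{a,c,d},{a,c,e},{b,e,f}}
  V123={{c},{d},{a,c},{a,d},{b,d},{c,d},{c,e},{c,f},{a,b,d},{a,c,d},{a,c,e}}
C dims 3,3,1; δ0: rk_F3 2; δ1: rk_F3 1
Ȟ^0: (3−2)−0=1 ⇒ Z/3
Ȟ^1: (3−1)−2=0 ⇒ 0
Ȟ^2: (1−0)−1=0 ⇒ 0

Ȟ^0 = Z/3; Ȟ^1 = 0; Ȟ^2 = 0


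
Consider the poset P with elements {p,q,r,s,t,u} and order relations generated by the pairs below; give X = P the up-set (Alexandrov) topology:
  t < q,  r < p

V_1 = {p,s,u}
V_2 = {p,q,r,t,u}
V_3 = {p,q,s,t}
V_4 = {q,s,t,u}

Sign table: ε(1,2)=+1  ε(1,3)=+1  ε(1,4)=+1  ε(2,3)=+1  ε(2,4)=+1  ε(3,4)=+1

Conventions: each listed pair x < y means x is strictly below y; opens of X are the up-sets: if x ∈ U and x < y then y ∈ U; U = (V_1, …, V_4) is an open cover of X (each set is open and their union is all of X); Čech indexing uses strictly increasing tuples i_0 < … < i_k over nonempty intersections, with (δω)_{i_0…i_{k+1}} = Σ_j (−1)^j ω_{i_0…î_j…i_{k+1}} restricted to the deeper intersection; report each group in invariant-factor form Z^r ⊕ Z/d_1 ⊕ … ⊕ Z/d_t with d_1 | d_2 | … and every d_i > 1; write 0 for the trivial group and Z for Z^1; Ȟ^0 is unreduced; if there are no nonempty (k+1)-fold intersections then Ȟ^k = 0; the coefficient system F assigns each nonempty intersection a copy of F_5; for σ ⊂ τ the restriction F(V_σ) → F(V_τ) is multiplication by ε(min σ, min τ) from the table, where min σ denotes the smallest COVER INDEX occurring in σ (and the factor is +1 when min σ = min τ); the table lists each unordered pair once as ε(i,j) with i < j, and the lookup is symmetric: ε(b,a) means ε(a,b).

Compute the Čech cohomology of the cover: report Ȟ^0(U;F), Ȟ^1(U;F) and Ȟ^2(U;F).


cover nerve:
  V12={p,u} V13={p,s} V14={s,u} V23={p,q,t} V24={q,t,u} V34={q,s,t}
  V123={p} V124={u} V134={s} V234={q,t}
C dims 4,6,4; δ0: rk_F5 3; δ1: rk_F5 3
Ȟ^0: (4−3)−0=1 ⇒ Z/5
Ȟ^1: (6−3)−3=0 ⇒ 0
Ȟ^2: (4−0)−3=1 ⇒ Z/5

Ȟ^0 ≅ Z/5,  Ȟ^1 ≅ 0,  Ȟ^2 ≅ Z/5


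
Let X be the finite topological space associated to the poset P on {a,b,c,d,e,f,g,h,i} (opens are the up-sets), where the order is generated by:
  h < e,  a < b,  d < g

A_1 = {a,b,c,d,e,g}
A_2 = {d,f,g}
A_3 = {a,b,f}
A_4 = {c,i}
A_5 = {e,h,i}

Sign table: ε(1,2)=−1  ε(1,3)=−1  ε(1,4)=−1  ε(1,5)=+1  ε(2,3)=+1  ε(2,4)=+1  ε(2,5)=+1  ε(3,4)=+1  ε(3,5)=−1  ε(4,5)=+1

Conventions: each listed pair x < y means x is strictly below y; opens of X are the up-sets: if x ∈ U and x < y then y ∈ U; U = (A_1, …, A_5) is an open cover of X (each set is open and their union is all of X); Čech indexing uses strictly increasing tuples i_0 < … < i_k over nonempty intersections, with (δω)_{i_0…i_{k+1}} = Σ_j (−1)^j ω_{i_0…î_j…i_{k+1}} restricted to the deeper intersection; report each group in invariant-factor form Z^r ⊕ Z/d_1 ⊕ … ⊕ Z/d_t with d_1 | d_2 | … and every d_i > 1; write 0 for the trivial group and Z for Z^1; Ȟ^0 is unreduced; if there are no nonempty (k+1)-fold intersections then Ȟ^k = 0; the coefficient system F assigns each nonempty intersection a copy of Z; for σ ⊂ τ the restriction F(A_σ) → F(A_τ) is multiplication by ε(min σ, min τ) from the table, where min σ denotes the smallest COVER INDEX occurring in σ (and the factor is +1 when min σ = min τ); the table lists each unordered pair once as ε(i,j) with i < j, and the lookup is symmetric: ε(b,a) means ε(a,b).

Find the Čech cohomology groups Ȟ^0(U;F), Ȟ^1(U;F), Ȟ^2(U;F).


nonempty overlaps:
  A12={d,g} A13={a,b} A14={c} A15={e} A23={f} A45={i}
C dims 5,6; δ0: rk 5, SNF 1^4·2
degree 0: 5−5−0 = 0 → Ȟ^0 ≅ 0
degree 1: 6−0−5 = 1 plus torsion [2] → Ȟ^1 ≅ Z ⊕ Z/2
degree 2: 0−0−0 = 0 → Ȟ^2 ≅ 0

Ȟ^0 ≅ 0; Ȟ^1 ≅ Z ⊕ Z/2; Ȟ^2 ≅ 0


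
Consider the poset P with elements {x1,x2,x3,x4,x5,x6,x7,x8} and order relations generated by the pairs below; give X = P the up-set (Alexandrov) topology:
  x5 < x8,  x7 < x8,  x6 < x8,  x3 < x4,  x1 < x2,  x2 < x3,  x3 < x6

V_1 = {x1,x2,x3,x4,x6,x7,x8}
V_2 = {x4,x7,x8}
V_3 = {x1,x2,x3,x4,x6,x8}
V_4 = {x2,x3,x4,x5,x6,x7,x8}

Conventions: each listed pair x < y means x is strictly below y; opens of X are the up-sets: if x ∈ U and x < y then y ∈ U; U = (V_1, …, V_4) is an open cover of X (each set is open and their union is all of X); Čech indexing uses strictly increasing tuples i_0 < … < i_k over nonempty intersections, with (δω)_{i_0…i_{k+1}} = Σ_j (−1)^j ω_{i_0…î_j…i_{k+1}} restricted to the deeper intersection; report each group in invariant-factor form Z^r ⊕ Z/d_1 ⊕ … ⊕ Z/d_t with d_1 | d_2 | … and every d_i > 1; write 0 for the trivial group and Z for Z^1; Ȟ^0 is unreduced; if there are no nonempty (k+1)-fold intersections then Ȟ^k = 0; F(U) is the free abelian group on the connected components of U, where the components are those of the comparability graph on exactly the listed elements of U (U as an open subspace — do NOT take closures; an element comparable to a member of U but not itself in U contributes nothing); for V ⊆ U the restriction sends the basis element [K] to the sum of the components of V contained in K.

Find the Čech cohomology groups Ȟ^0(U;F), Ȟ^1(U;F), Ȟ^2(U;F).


Ȟ^0(U;F) ≅ Z, Ȟ^1(U;F) ≅ 0, Ȟ^2(U;F) ≅ 0

cover nerve:
  V12={x4,x7,x8} V13={x1,x2,x3,x4,x6,x8} V14={x2,x3,x4,x6,x7,x8} V23={x4,x8} V24={x4,x7,x8} V34={x2,x3,x4,x6,x8}
  V123={x4,x8} V124={x4,x7,x8} V134={x2,x3,x4,x6,x8} V234={x4,x8}
  V1234={x4,x8}
components per intersection:
  V1: {x1,x2,x3,x4,x6,x7,x8}
  V2: {x4} {x7,x8}
  V3: {x1,x2,x3,x4,x6,x8}
  V4: {x2,x3,x4,x5,x6,x7,x8}
  V12: {x4} {x7,x8}
  V13: {x1,x2,x3,x4,x6,x8}
  V14: {x2,x3,x4,x6,x7,x8}
  V23: {x4} {x8}
  V24: {x4} {x7,x8}
  V34: {x2,x3,x4,x6,x8}
  V123: {x4} {x8}
  V124: {x4} {x7,x8}
  V134: {x2,x3,x4,x6,x8}
  V234: {x4} {x8}
  V1234: {x4} {x8}
C dims 5,9,7,2; δ0: rk 4, SNF 1^4; δ1: rk 5, SNF 1^5; δ2: rk 2, SNF 1^2
Ȟ^0: (5−4)−0=1 ⇒ Z
Ȟ^1: (9−5)−4=0 ⇒ 0
Ȟ^2: (7−2)−5=0 ⇒ 0


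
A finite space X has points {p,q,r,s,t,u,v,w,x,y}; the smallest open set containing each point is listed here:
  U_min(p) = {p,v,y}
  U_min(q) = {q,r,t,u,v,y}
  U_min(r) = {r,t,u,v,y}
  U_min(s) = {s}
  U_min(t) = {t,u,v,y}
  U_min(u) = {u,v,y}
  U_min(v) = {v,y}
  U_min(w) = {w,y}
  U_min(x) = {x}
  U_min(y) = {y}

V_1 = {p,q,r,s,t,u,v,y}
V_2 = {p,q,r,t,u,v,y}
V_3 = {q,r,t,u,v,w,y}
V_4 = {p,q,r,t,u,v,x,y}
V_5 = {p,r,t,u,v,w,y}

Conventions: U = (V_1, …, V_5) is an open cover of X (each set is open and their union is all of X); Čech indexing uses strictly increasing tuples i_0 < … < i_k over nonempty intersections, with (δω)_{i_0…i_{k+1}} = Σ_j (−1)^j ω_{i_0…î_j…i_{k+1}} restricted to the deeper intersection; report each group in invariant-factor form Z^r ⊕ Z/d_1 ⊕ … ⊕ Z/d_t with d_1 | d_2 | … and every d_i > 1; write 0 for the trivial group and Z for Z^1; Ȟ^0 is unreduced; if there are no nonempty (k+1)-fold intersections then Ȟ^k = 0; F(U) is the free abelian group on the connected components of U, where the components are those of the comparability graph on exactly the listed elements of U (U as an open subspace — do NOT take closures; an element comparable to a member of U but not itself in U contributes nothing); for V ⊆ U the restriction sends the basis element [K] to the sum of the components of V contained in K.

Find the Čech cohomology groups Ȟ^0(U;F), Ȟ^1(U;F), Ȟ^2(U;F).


cover nerve:
  V12={p,q,r,t,u,v,y} V13={q,r,t,u,v,y} V14={p,q,r,t,u,v,y} V15={p,r,t,u,v,y} V23={q,r,t,u,v,y} V24={p,q,r,t,u,v,y} V25={p,r,t,u,v,y} V34={q,r,t,u,v,y} V35={r,t,u,v,w,y} V45={p,r,t,u,v,y}
  V123={q,r,t,u,v,y} V124={p,q,r,t,u,v,y} V125={p,r,t,u,v,y} V134={q,r,t,u,v,y} V135={r,t,u,v,y} V145={p,r,t,u,v,y} V234={q,r,t,u,v,y} V235={r,t,u,v,y} V245={p,r,t,u,v,y} V345={r,t,u,v,y}
  V1234={q,r,t,u,v,y} V1235={r,t,u,v,y} V1245={p,r,t,u,v,y} V1345={r,t,u,v,y} V2345={r,t,u,v,y}
  V12345={r,t,u,v,y}
components per intersection:
  V1: {p,q,r,t,u,v,y} {s}
  V2: {p,q,r,t,u,v,y}
  V3: {q,r,t,u,v,w,y}
  V4: {p,q,r,t,u,v,y} {x}
  V5: {p,r,t,u,v,w,y}
  V12: {p,q,r,t,u,v,y}
  V13: {q,r,t,u,v,y}
  V14: {p,q,r,t,u,v,y}
  V15: {p,r,t,u,v,y}
  V23: {q,r,t,u,v,y}
  V24: {p,q,r,t,u,v,y}
  V25: {p,r,t,u,v,y}
  V34: {q,r,t,u,v,y}
  V35: {r,t,u,v,w,y}
  V45: {p,r,t,u,v,y}
  V123: {q,r,t,u,v,y}
  V124: {p,q,r,t,u,v,y}
  V125: {p,r,t,u,v,y}
  V134: {q,r,t,u,v,y}
  V135: {r,t,u,v,y}
  V145: {p,r,t,u,v,y}
  V234: {q,r,t,u,v,y}
  V235: {r,t,u,v,y}
  V245: {p,r,t,u,v,y}
  V345: {r,t,u,v,y}
  V1234: {q,r,t,u,v,y}
  V1235: {r,t,u,v,y}
  V1245: {p,r,t,u,v,y}
  V1345: {r,t,u,v,y}
  V2345: {r,t,u,v,y}
  V12345: {r,t,u,v,y}
C dims 7,10,10,5; δ0: rk 4, SNF 1^4; δ1: rk 6, SNF 1^6; δ2: rk 4, SNF 1^4
Ȟ^0: (7−4)−0=3 ⇒ Z^3
Ȟ^1: (10−6)−4=0 ⇒ 0
Ȟ^2: (10−4)−6=0 ⇒ 0

Ȟ^0(U;F) ≅ Z^3; Ȟ^1(U;F) ≅ 0; Ȟ^2(U;F) ≅ 0


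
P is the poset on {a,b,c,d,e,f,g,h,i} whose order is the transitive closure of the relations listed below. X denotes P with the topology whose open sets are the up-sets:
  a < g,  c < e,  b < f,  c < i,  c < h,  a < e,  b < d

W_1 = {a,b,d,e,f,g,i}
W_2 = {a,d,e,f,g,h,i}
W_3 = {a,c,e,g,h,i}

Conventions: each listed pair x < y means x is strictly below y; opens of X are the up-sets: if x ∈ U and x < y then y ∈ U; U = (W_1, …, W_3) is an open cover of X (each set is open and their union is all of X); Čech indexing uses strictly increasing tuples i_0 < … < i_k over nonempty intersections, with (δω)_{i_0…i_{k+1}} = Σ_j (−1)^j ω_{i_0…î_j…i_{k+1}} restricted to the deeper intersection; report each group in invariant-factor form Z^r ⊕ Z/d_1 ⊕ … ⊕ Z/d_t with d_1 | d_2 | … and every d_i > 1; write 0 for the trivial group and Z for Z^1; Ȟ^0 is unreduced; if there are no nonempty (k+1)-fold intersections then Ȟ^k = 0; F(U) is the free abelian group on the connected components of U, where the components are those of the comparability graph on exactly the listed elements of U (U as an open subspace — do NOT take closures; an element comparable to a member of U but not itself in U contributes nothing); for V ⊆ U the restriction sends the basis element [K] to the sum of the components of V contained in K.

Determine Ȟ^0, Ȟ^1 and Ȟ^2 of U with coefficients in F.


nerve of the cover:
  W12={a,d,e,f,g,i} W13={a,e,g,i} W23={a,e,g,h,i}
  W123={a,e,g,i}
components per intersection:
  W1: {a,e,g} {b,d,f} {i}
  W2: {a,e,g} {d} {f} {h} {i}
  W3: {a,c,e,g,h,i}
  W12: {a,e,g} {d} {f} {i}
  W13: {a,e,g} {i}
  W23: {a,e,g} {h} {i}
  W123: {a,e,g} {i}
C dims 9,9,2; δ0: rk 7, SNF 1^7; δ1: rk 2, SNF 1^2
Ȟ^0 = (9 − 7) − 0 = 2, so Ȟ^0 ≅ Z^2
Ȟ^1 = (9 − 2) − 7 = 0, so Ȟ^1 ≅ 0
Ȟ^2 = (2 − 0) − 2 = 0, so Ȟ^2 ≅ 0

Ȟ^0 = Z^2,  Ȟ^1 = 0,  Ȟ^2 = 0


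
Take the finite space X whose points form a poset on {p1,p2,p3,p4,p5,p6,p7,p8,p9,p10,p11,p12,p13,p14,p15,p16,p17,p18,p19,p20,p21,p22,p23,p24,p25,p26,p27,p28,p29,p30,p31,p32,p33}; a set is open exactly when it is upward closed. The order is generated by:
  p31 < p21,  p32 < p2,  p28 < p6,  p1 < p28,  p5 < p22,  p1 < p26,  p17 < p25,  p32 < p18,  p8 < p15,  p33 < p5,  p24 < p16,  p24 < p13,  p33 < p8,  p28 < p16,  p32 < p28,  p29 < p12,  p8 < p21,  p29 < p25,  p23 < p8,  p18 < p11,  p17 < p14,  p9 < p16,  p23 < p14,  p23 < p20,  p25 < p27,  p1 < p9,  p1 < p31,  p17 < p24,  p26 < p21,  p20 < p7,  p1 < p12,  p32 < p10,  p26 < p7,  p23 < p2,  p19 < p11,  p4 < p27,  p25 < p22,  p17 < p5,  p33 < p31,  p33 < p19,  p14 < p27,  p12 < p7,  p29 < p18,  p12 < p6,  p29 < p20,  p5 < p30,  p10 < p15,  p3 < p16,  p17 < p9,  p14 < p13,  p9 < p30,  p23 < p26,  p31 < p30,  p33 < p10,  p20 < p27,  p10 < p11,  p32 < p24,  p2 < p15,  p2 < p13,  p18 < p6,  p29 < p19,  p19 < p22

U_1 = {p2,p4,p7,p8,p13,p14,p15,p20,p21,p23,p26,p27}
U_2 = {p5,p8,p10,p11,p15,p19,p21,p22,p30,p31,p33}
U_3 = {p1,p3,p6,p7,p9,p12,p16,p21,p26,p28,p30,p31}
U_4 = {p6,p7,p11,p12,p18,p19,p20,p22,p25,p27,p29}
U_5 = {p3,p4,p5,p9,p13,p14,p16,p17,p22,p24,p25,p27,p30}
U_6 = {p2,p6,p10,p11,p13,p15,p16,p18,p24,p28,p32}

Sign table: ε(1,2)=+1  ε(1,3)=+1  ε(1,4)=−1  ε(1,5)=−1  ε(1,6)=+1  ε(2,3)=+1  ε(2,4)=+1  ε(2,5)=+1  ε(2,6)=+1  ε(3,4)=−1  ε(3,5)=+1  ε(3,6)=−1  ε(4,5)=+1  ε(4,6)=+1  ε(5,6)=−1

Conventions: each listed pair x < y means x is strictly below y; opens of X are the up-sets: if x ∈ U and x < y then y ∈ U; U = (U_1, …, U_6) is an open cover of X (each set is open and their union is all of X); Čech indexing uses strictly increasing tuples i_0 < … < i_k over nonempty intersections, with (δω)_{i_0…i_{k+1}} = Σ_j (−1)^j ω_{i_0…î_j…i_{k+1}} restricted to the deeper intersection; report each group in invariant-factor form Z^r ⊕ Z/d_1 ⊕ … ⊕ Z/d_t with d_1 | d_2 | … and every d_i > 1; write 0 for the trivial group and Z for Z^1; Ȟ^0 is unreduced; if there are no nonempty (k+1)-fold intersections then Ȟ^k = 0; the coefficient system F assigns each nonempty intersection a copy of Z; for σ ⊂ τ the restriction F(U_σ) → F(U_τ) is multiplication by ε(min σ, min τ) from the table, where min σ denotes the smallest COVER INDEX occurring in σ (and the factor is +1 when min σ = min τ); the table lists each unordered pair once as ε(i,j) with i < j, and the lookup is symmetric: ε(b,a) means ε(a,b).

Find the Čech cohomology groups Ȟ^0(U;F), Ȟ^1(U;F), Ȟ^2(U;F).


nonempty intersections:
  U12={p8,p15,p21} U13={p7,p21,p26} U14={p7,p20,p27} U15={p4,p13,p14,p27} U16={p2,p13,p15} U23={p21,p30,p31} U24={p11,p19,p22} U25={p5,p22,p30} U26={p10,p11,p15} U34={p6,p7,p12} U35={p3,p9,p16,p30} U36={p6,p16,p28} U45={p22,p25,p27} U46={p6,p11,p18} U56={p13,p16,p24}
  U123={p21} U126={p15} U134={p7} U145={p27} U156={p13} U235={p30} U245={p22} U246={p11} U346={p6} U356={p16}
C dims 6,15,10; δ0: rk 6, SNF 1^5·2; δ1: rk 9, SNF 1^9
Ȟ^0: (6−6)−0=0 ⇒ 0
Ȟ^1: (15−9)−6=0 plus torsion [2] ⇒ Z/2
Ȟ^2: (10−0)−9=1 ⇒ Z

Ȟ^0 ≅ 0; Ȟ^1 ≅ Z/2; Ȟ^2 ≅ Z


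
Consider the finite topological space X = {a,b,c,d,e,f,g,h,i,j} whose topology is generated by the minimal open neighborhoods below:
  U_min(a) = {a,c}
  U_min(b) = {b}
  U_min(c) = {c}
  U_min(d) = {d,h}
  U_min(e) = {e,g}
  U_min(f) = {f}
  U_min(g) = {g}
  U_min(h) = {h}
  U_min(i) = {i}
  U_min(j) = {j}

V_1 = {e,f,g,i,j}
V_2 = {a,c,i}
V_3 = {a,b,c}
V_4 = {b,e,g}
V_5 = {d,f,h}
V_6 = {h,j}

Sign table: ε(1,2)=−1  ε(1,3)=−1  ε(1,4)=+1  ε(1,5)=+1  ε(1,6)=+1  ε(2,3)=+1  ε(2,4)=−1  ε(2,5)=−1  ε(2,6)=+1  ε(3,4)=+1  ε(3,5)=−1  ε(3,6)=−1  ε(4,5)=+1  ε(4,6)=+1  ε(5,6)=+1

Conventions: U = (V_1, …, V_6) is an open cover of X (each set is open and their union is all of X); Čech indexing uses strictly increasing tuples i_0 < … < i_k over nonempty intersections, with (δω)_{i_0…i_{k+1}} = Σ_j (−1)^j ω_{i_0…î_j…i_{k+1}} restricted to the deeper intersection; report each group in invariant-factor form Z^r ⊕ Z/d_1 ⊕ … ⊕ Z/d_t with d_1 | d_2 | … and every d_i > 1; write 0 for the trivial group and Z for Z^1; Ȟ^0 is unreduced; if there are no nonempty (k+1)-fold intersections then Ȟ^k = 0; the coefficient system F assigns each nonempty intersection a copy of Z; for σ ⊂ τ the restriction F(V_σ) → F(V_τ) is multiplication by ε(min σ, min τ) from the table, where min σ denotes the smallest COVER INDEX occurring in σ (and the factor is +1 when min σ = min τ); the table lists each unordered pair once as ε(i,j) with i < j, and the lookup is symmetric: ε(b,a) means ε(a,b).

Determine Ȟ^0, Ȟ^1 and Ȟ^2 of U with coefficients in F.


cover nerve:
  V12={i} V14={e,g} V15={f} V16={j} V23={a,c} V34={b} V56={h}
C dims 6,7; δ0: rk 6, SNF 1^5·2
Ȟ^0: (6−6)−0=0 ⇒ 0
Ȟ^1: (7−0)−6=1 plus torsion [2] ⇒ Z ⊕ Z/2
Ȟ^2: (0−0)−0=0 ⇒ 0

Ȟ^0 = 0,  Ȟ^1 = Z ⊕ Z/2,  Ȟ^2 = 0


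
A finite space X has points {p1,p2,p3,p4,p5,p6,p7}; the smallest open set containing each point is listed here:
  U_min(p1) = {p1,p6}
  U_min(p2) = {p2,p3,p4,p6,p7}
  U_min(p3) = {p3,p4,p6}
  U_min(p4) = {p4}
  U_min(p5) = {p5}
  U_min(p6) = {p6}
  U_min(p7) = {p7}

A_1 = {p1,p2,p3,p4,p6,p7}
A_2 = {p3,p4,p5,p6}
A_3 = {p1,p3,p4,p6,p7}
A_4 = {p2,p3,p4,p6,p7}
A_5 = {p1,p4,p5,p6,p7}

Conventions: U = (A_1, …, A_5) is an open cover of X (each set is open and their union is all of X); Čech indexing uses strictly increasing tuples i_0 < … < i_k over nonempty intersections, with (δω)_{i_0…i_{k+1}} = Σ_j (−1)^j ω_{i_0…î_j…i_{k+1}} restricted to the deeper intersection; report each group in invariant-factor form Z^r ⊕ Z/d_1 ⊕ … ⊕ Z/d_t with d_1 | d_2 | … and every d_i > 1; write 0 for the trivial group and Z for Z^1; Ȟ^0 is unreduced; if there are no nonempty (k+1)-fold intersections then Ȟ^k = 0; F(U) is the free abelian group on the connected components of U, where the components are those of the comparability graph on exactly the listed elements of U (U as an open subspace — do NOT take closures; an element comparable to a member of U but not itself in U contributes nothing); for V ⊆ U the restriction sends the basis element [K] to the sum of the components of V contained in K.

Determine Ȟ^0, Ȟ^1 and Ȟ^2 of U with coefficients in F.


cover nerve:
  A12={p3,p4,p6} A13={p1,p3,p4,p6,p7} A14={p2,p3,p4,p6,p7} A15={p1,p4,p6,p7} A23={p3,p4,p6} A24={p3,p4,p6} A25={p4,p5,p6} A34={p3,p4,p6,p7} A35={p1,p4,p6,p7} A45={p4,p6,p7}
  A123={p3,p4,p6} A124={p3,p4,p6} A125={p4,p6} A134={p3,p4,p6,p7} A135={p1,p4,p6,p7} A145={p4,p6,p7} A234={p3,p4,p6} A235={p4,p6} A245={p4,p6} A345={p4,p6,p7}
  A1234={p3,p4,p6} A1235={p4,p6} A1245={p4,p6} A1345={p4,p6,p7} A2345={p4,p6}
  A12345={p4,p6}
components per intersection:
  A1: {p1,p2,p3,p4,p6,p7}
  A2: {p3,p4,p6} {p5}
  A3: {p1,p3,p4,p6} {p7}
  A4: {p2,p3,p4,p6,p7}
  A5: {p1,p6} {p4} {p5} {p7}
  A12: {p3,p4,p6}
  A13: {p1,p3,p4,p6} {p7}
  A14: {p2,p3,p4,p6,p7}
  A15: {p1,p6} {p4} {p7}
  A23: {p3,p4,p6}
  A24: {p3,p4,p6}
  A25: {p4} {p5} {p6}
  A34: {p3,p4,p6} {p7}
  A35: {p1,p6} {p4} {p7}
  A45: {p4} {p6} {p7}
  A123: {p3,p4,p6}
  A124: {p3,p4,p6}
  A125: {p4} {p6}
  A134: {p3,p4,p6} {p7}
  A135: {p1,p6} {p4} {p7}
  A145: {p4} {p6} {p7}
  A234: {p3,p4,p6}
  A235: {p4} {p6}
  A245: {p4} {p6}
  A345: {p4} {p6} {p7}
  A1234: {p3,p4,p6}
  A1235: {p4} {p6}
  A1245: {p4} {p6}
  A1345: {p4} {p6} {p7}
  A2345: {p4} {p6}
  A12345: {p4} {p6}
C dims 10,20,20,10; δ0: rk 8, SNF 1^8; δ1: rk 12, SNF 1^12; δ2: rk 8, SNF 1^8
Ȟ^0: (10−8)−0=2 ⇒ Z^2
Ȟ^1: (20−12)−8=0 ⇒ 0
Ȟ^2: (20−8)−12=0 ⇒ 0

Ȟ^0(U;F) ≅ Z^2; Ȟ^1(U;F) ≅ 0; Ȟ^2(U;F) ≅ 0


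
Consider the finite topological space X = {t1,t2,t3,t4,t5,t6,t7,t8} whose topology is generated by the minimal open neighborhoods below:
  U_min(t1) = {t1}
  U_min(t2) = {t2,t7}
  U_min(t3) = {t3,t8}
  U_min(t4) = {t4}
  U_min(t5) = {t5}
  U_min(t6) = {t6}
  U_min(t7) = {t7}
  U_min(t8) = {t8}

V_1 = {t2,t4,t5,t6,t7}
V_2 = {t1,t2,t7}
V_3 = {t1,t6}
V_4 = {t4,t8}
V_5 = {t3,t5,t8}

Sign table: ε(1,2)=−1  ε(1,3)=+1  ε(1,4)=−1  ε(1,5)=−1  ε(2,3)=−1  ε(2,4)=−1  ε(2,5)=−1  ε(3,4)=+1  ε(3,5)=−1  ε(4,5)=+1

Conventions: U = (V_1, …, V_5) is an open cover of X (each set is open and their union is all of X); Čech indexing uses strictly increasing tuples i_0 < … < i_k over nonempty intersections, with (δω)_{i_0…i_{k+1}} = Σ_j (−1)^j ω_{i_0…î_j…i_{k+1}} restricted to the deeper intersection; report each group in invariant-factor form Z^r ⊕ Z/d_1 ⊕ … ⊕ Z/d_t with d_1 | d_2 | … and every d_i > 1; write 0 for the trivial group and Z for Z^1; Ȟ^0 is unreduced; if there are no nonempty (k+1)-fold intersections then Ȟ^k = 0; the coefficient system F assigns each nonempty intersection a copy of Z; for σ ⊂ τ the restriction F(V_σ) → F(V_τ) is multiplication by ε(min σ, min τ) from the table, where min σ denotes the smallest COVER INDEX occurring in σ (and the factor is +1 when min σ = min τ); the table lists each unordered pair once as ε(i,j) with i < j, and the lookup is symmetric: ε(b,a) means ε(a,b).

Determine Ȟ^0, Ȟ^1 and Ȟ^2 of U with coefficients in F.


nonempty intersections:
  V12={t2,t7} V13={t6} V14={t4} V15={t5} V23={t1} V45={t8}
C dims 5,6; δ0: rk 4, SNF 1^4
Ȟ^0: (5−4)−0=1 ⇒ Z
Ȟ^1: (6−0)−4=2 ⇒ Z^2
Ȟ^2: (0−0)−0=0 ⇒ 0

Ȟ^0 ≅ Z,  Ȟ^1 ≅ Z^2,  Ȟ^2 ≅ 0


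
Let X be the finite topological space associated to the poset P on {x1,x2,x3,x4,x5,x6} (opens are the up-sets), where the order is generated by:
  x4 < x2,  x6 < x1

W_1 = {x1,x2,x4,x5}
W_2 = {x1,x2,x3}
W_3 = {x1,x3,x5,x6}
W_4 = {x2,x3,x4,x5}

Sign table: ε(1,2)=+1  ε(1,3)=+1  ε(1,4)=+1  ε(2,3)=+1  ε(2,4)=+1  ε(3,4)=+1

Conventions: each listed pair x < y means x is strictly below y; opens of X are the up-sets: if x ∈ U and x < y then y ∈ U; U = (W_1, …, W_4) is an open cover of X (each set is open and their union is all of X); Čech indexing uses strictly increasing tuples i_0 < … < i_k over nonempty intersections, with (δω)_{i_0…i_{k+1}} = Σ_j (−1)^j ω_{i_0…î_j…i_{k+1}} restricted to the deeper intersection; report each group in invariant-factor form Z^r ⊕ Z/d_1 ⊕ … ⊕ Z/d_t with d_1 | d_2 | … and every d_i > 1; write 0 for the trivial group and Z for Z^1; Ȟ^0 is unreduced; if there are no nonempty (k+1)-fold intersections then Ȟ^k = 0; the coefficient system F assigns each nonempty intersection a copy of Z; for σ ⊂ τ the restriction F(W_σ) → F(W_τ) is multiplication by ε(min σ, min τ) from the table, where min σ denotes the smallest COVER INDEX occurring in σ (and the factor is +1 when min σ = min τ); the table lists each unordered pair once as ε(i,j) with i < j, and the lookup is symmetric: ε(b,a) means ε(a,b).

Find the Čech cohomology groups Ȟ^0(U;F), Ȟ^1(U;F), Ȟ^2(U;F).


nerve simplices:
  W12={x1,x2} W13={x1,x5} W14={x2,x4,x5} W23={x1,x3} W24={x2,x3} W34={x3,x5}
  W123={x1} W124={x2} W134={x5} W234={x3}
C dims 4,6,4; δ0: rk 3, SNF 1^3; δ1: rk 3, SNF 1^3
degree 0: 4−3−0 = 1 → Ȟ^0 ≅ Z
degree 1: 6−3−3 = 0 → Ȟ^1 ≅ 0
degree 2: 4−0−3 = 1 → Ȟ^2 ≅ Z

Ȟ^0 ≅ Z,  Ȟ^1 ≅ 0,  Ȟ^2 ≅ Z


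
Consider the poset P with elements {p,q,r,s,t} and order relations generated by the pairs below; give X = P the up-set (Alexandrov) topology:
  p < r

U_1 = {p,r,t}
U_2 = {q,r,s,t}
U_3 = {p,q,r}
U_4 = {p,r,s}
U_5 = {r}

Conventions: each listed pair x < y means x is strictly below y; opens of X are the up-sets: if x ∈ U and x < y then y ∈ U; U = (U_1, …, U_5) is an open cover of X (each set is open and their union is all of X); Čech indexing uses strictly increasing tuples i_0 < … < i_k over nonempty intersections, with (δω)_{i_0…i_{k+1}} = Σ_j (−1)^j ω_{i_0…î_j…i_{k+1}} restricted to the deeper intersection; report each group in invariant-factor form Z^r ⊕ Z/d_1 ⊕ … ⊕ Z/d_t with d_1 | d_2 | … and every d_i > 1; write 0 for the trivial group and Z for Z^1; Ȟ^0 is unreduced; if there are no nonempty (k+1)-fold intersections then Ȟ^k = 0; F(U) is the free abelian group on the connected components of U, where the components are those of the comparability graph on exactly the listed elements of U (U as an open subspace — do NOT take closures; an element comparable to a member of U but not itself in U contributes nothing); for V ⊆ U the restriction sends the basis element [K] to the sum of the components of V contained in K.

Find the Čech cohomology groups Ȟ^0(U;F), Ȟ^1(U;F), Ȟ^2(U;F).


Ȟ^0 ≅ Z^4,  Ȟ^1 ≅ 0,  Ȟ^2 ≅ 0

intersection data:
  U12={r,t} U13={p,r} U14={p,r} U15={r} U23={q,r} U24={r,s} U25={r} U34={p,r} U35={r} U45={r}
  U123={r} U124={r} U125={r} U134={p,r} U135={r} U145={r} U234={r} U235={r} U245={r} U345={r}
  U1234={r} U1235={r} U1245={r} U1345={r} U2345={r}
  U12345={r}
components per intersection:
  U1: {p,r} {t}
  U2: {q} {r} {s} {t}
  U3: {p,r} {q}
  U4: {p,r} {s}
  U5: {r}
  U12: {r} {t}
  U13: {p,r}
  U14: {p,r}
  U15: {r}
  U23: {q} {r}
  U24: {r} {s}
  U25: {r}
  U34: {p,r}
  U35: {r}
  U45: {r}
  U123: {r}
  U124: {r}
  U125: {r}
  U134: {p,r}
  U135: {r}
  U145: {r}
  U234: {r}
  U235: {r}
  U245: {r}
  U345: {r}
  U1234: {r}
  U1235: {r}
  U1245: {r}
  U1345: {r}
  U2345: {r}
  U12345: {r}
C dims 11,13,10,5; δ0: rk 7, SNF 1^7; δ1: rk 6, SNF 1^6; δ2: rk 4, SNF 1^4
Ȟ^0 = (11 − 7) − 0 = 4, so Ȟ^0 ≅ Z^4
Ȟ^1 = (13 − 6) − 7 = 0, so Ȟ^1 ≅ 0
Ȟ^2 = (10 − 4) − 6 = 0, so Ȟ^2 ≅ 0


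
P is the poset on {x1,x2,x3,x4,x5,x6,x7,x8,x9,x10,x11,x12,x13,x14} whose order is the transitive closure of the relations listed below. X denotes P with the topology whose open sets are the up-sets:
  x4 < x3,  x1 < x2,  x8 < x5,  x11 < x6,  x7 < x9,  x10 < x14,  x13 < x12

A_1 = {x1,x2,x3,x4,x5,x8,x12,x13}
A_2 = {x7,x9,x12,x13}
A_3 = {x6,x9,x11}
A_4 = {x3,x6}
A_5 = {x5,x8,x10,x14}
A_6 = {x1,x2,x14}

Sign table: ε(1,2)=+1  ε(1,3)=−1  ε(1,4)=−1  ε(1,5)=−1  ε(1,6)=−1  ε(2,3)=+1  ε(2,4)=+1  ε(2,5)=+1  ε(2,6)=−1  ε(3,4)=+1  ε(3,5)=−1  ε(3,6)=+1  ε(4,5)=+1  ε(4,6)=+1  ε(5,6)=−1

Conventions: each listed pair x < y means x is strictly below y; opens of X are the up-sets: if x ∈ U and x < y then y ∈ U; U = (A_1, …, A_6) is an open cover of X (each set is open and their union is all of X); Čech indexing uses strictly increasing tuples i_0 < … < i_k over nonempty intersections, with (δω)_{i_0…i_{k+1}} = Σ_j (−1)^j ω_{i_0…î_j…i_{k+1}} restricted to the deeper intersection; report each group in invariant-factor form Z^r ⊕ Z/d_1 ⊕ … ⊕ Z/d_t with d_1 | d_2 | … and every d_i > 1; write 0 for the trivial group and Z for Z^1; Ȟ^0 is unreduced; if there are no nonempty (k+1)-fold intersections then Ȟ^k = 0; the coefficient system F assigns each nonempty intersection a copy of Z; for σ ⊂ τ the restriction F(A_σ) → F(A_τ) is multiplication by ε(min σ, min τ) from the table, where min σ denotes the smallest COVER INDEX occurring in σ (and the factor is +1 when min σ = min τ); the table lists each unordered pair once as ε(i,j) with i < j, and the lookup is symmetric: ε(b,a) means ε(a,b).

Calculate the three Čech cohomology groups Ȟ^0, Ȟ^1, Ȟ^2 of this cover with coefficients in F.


Ȟ^0 = 0, Ȟ^1 = Z ⊕ Z/2 and Ȟ^2 = 0

nerve of the cover:
  A12={x12,x13} A14={x3} A15={x5,x8} A16={x1,x2} A23={x9} A34={x6} A56={x14}
C dims 6,7; δ0: rk 6, SNF 1^5·2
Ȟ^0 = (6 − 6) − 0 = 0, so Ȟ^0 ≅ 0
Ȟ^1 = (7 − 0) − 6 = 1 plus torsion [2], so Ȟ^1 ≅ Z ⊕ Z/2
Ȟ^2 = (0 − 0) − 0 = 0, so Ȟ^2 ≅ 0


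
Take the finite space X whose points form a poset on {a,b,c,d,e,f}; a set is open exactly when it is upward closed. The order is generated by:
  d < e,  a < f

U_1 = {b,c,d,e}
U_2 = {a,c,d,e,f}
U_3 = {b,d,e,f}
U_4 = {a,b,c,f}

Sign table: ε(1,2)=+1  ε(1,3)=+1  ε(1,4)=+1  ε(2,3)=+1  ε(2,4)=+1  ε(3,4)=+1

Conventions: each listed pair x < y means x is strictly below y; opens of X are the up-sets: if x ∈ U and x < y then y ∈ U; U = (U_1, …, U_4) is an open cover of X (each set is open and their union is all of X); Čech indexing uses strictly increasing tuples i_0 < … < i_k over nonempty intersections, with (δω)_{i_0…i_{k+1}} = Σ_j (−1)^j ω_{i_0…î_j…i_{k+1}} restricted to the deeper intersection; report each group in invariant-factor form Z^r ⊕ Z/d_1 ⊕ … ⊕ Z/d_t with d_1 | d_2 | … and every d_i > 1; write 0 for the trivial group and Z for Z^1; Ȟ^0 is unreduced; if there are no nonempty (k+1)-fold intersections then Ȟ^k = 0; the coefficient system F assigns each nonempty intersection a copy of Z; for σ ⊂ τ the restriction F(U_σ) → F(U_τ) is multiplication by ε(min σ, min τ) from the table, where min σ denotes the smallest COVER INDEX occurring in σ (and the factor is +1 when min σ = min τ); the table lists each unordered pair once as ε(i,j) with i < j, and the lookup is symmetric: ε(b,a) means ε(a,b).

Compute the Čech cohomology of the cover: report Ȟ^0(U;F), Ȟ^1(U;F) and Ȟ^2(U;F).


cover nerve:
  U12={c,d,e} U13={b,d,e} U14={b,c} U23={d,e,f} U24={a,c,f} U34={b,f}
  U123={d,e} U124={c} U134={b} U234={f}
C dims 4,6,4; δ0: rk 3, SNF 1^3; δ1: rk 3, SNF 1^3
Ȟ^0: (4−3)−0=1 ⇒ Z
Ȟ^1: (6−3)−3=0 ⇒ 0
Ȟ^2: (4−0)−3=1 ⇒ Z

Ȟ^0 ≅ Z, Ȟ^1 ≅ 0 and Ȟ^2 ≅ Z


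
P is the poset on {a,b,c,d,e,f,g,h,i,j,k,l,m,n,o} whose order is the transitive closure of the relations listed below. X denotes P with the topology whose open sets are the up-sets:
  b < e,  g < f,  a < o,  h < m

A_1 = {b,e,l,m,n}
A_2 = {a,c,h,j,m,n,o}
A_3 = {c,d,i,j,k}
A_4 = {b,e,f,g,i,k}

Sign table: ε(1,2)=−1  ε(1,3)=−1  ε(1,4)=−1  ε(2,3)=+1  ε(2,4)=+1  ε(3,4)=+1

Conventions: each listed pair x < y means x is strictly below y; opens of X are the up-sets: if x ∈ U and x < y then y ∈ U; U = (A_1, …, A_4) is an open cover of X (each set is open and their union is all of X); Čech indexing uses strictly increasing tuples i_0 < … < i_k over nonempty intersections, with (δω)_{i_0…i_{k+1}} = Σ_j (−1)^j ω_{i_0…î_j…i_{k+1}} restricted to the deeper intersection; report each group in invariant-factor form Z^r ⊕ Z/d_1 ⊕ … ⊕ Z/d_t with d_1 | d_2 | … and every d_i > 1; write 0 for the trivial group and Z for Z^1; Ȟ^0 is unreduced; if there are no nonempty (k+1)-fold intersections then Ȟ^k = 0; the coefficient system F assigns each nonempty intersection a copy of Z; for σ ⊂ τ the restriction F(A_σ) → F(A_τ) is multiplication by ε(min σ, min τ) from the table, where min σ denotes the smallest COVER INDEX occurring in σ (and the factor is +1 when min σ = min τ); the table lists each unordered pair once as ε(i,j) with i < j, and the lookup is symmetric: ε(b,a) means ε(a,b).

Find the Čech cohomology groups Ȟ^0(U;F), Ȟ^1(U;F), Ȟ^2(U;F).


Ȟ^0 = Z; Ȟ^1 = Z; Ȟ^2 = 0

nonempty overlaps:
  A12={m,n} A14={b,e} A23={c,j} A34={i,k}
C dims 4,4; δ0: rk 3, SNF 1^3
degree 0: 4−3−0 = 1 → Ȟ^0 ≅ Z
degree 1: 4−0−3 = 1 → Ȟ^1 ≅ Z
degree 2: 0−0−0 = 0 → Ȟ^2 ≅ 0


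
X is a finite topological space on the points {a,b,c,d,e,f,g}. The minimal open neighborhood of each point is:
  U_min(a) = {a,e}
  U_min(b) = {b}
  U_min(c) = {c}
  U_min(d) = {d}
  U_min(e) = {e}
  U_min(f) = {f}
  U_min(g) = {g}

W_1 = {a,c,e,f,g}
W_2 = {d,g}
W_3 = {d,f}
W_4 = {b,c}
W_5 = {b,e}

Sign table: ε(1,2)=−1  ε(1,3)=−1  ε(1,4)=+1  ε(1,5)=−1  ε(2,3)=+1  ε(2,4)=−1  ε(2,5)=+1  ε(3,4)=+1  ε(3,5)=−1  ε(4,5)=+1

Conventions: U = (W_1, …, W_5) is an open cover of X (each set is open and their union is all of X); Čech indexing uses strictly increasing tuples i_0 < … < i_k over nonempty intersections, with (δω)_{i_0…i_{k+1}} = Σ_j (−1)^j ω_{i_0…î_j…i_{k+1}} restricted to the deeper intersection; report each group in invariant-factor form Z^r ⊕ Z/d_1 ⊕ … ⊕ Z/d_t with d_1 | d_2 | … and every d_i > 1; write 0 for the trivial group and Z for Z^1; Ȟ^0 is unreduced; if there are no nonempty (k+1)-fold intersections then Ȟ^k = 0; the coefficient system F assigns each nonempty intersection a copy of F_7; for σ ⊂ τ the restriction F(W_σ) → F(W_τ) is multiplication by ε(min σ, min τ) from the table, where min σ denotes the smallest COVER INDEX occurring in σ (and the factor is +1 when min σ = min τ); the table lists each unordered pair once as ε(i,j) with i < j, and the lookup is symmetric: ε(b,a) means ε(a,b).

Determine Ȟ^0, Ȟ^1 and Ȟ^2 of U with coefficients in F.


Ȟ^0 = 0, Ȟ^1 = Z/7, Ȟ^2 = 0

nonempty intersections:
  W12={g} W13={f} W14={c} W15={e} W23={d} W45={b}
C dims 5,6; δ0: rk_F7 5
Ȟ^0: (5−5)−0=0 ⇒ 0
Ȟ^1: (6−0)−5=1 ⇒ Z/7
Ȟ^2: (0−0)−0=0 ⇒ 0


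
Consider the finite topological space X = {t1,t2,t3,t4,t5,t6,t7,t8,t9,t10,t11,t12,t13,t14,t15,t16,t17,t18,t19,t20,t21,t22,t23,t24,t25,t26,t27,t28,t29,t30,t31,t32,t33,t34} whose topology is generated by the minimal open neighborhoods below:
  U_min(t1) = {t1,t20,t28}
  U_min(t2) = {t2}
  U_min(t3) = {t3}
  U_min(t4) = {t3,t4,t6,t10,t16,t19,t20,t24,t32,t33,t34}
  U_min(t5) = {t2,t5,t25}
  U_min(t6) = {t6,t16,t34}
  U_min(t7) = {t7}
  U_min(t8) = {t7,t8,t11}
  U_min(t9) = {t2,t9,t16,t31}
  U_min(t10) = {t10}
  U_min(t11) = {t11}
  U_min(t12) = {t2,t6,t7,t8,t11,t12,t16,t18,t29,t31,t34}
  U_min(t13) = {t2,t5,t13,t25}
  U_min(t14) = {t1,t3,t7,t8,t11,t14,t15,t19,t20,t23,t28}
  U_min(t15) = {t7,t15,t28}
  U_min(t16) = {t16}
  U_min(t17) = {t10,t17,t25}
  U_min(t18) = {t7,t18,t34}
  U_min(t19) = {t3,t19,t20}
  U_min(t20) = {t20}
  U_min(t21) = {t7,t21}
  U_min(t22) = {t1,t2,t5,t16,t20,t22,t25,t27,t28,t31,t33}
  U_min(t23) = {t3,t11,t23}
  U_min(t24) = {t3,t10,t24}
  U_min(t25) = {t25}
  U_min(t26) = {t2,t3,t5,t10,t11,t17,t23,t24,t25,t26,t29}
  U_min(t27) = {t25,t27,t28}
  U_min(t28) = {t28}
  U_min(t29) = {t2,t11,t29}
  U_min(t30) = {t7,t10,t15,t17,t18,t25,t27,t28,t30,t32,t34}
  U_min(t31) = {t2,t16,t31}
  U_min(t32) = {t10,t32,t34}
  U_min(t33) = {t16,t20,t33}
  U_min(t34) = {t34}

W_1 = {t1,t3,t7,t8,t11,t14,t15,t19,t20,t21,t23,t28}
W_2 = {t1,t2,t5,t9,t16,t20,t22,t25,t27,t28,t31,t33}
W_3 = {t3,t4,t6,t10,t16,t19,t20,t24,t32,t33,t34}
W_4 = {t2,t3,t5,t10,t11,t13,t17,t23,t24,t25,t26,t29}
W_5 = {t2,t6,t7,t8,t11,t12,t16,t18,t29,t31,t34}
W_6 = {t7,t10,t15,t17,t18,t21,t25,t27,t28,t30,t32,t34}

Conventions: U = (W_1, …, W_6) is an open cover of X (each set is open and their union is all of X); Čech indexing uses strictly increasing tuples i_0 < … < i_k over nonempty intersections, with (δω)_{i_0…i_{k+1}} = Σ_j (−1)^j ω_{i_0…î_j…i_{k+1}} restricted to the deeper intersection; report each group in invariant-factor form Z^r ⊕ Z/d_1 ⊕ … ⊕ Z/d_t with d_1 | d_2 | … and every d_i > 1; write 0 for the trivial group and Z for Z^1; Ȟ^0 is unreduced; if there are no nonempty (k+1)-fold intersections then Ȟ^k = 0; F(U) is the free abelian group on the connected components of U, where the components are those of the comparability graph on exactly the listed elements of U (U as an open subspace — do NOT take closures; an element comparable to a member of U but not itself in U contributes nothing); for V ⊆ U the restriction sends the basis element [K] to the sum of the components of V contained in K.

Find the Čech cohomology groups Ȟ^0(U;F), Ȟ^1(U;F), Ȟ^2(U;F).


nonempty intersections:
  W12={t1,t20,t28} W13={t3,t19,t20} W14={t3,t11,t23} W15={t7,t8,t11} W16={t7,t15,t21,t28} W23={t16,t20,t33} W24={t2,t5,t25} W25={t2,t16,t31} W26={t25,t27,t28} W34={t3,t10,t24} W35={t6,t16,t34} W36={t10,t32,t34} W45={t2,t11,t29} W46={t10,t17,t25} W56={t7,t18,t34}
  W123={t20} W126={t28} W134={t3} W145={t11} W156={t7} W235={t16} W245={t2} W246={t25} W346={t10} W356={t34}
components per intersection:
  W1: {t1,t3,t7,t8,t11,t14,t15,t19,t20,t21,t23,t28}
  W2: {t1,t2,t5,t9,t16,t20,t22,t25,t27,t28,t31,t33}
  W3: {t3,t4,t6,t10,t16,t19,t20,t24,t32,t33,t34}
  W4: {t2,t3,t5,t10,t11,t13,t17,t23,t24,t25,t26,t29}
  W5: {t2,t6,t7,t8,t11,t12,t16,t18,t29,t31,t34}
  W6: {t7,t10,t15,t17,t18,t21,t25,t27,t28,t30,t32,t34}
  W12: {t1,t20,t28}
  W13: {t3,t19,t20}
  W14: {t3,t11,t23}
  W15: {t7,t8,t11}
  W16: {t7,t15,t21,t28}
  W23: {t16,t20,t33}
  W24: {t2,t5,t25}
  W25: {t2,t16,t31}
  W26: {t25,t27,t28}
  W34: {t3,t10,t24}
  W35: {t6,t16,t34}
  W36: {t10,t32,t34}
  W45: {t2,t11,t29}
  W46: {t10,t17,t25}
  W56: {t7,t18,t34}
  W123: {t20}
  W126: {t28}
  W134: {t3}
  W145: {t11}
  W156: {t7}
  W235: {t16}
  W245: {t2}
  W246: {t25}
  W346: {t10}
  W356: {t34}
C dims 6,15,10; δ0: rk 5, SNF 1^5; δ1: rk 10, SNF 1^9·2
Ȟ^0: (6−5)−0=1 ⇒ Z
Ȟ^1: (15−10)−5=0 ⇒ 0
Ȟ^2: (10−0)−10=0 plus torsion [2] ⇒ Z/2

Ȟ^0 ≅ Z,  Ȟ^1 ≅ 0,  Ȟ^2 ≅ Z/2


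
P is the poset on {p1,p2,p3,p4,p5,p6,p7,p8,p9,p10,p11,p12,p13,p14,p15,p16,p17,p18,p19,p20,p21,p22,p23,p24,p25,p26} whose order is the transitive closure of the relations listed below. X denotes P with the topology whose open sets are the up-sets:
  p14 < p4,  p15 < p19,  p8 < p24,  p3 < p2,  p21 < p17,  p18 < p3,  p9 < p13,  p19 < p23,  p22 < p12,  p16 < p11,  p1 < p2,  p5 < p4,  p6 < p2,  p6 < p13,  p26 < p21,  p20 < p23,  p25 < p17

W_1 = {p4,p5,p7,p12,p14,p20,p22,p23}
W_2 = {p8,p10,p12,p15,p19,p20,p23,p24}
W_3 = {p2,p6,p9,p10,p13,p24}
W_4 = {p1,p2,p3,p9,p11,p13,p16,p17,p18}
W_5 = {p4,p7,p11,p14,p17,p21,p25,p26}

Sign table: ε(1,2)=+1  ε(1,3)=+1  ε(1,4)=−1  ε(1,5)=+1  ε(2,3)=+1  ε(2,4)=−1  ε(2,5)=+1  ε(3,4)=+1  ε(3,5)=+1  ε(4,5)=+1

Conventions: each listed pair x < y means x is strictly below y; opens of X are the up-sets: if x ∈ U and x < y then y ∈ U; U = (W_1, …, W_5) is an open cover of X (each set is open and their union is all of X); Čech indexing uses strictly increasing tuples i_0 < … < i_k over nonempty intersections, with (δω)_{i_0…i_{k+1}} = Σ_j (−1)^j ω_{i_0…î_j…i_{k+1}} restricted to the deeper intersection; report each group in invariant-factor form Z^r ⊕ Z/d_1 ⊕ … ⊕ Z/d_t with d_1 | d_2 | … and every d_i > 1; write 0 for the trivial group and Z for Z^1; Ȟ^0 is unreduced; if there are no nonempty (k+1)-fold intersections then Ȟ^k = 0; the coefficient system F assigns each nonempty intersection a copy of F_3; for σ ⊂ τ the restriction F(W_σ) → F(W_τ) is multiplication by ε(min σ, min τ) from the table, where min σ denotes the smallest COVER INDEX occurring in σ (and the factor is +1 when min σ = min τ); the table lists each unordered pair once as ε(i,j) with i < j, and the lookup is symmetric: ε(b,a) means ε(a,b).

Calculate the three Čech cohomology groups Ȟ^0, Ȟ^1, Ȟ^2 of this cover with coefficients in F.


cover nerve:
  W12={p12,p20,p23} W15={p4,p7,p14} W23={p10,p24} W34={p2,p9,p13} W45={p11,p17}
C dims 5,5; δ0: rk_F3 4
Ȟ^0: (5−4)−0=1 ⇒ Z/3
Ȟ^1: (5−0)−4=1 ⇒ Z/3
Ȟ^2: (0−0)−0=0 ⇒ 0

Ȟ^0 = Z/3,  Ȟ^1 = Z/3,  Ȟ^2 = 0
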